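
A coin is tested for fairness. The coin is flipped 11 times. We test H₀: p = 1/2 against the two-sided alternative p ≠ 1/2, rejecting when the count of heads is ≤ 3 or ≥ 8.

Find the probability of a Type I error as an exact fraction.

29/128

α = P(S ≤ 3 or S ≥ 8 | p = 1/2), S ~ Binomial(11, 1/2).
Each tail has probability (1 + 11 + 55 + 165)/2048; doubling gives α = 464/2048 = 29/128.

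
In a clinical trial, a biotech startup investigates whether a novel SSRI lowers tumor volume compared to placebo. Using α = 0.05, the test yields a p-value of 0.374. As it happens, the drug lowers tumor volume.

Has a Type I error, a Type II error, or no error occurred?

The conventional null hypothesis is that the drug has no effect on tumor volume.
Since p = 0.374 ≥ α = 0.05, H₀ is not rejected.
H₀ is false (actually the drug lowers tumor volume).
Failing to reject a false H₀ is a Type II error.

Type II error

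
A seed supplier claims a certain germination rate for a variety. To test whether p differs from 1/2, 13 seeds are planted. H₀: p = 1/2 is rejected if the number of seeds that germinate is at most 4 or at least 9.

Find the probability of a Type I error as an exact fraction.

The significance level is the null-hypothesis probability of the rejection region {≤4} ∪ {≥9}.
By symmetry, α = 2·P(S ≤ 4) = 2·(1 + 13 + 78 + 286 + 715)/8192 = 2186/8192 = 1093/4096.

1093/4096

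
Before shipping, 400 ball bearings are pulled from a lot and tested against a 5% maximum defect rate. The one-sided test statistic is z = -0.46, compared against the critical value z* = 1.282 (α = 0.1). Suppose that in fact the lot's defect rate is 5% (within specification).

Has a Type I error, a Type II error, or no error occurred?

Neither — the decision is correct.

The conventional null hypothesis is that the lot's defect rate is 5% (within specification).
Since z = -0.46 ≤ z* = 1.282, H₀ is not rejected.
H₀ is true (actually the lot's defect rate is 5% (within specification)).
The decision matches the true state — no error.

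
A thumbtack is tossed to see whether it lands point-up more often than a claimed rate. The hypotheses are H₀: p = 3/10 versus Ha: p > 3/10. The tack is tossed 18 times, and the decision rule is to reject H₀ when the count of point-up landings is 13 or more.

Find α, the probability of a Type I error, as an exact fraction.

33635315945421/125000000000000000

Under H₀, X ~ Binomial(18, 3/10), and α = P(X ≥ 13).
P(X ≥ 13) = Σ_{j=13}^{18} C(18,j)·(3/10)^j·(7/10)^{18-j} = 33635315945421/125000000000000000.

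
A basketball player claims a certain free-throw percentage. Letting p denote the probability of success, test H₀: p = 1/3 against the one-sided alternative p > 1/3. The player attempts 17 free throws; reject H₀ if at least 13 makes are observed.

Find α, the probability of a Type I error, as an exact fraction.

Under H₀, Y ~ Binomial(17, 1/3), and α = P(Y ≥ 13).
Adding the binomial terms for j = 13 through 17 with p = 1/3 yields 44099/129140163.

44099/129140163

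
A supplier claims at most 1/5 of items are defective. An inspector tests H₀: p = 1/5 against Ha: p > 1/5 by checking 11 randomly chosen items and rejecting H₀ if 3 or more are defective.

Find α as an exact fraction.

The significance level is the probability, assuming p = 1/5, of seeing 3 or more defectives in 11 draws.
Via the complement, α = 1 − Σ_{j=0}^{2} C(11,j)(1/5)^j(4/5)^{11-j} = 3736313/9765625.

3736313/9765625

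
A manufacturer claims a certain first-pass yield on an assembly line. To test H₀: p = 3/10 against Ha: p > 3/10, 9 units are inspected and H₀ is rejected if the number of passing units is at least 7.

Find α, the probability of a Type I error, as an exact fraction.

The Type I error probability is α = P(X ≥ 7) computed under H₀, where X ~ Binomial(9, 3/10).
Adding the binomial terms for j = 7 through 9 with p = 3/10 yields 2145447/500000000.

2145447/500000000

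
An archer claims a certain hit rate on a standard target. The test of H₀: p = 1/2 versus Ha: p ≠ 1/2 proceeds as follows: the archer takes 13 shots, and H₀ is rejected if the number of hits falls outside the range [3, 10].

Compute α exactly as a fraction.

α = P(X ≤ 2 or X ≥ 11 | p = 1/2), X ~ Binomial(13, 1/2).
The two tails are symmetric, so α = 2·(1 + 13 + 78)/2^13 = 184/8192 = 23/1024.

23/1024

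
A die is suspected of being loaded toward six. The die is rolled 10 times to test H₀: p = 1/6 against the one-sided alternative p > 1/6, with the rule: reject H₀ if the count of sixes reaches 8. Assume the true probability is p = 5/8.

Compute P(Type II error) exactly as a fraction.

211794831/268435456

A Type II error is failing to reject when Ha holds: with p = 5/8, β = P(K ≤ 7).
Adding the binomial probabilities P(K=0)+…+P(K=7) at p = 5/8 gives 211794831/268435456.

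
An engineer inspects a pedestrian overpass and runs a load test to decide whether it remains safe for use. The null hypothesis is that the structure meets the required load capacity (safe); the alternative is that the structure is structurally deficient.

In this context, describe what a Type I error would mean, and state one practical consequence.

A Type I error is rejecting H₀ when H₀ is true.
Here that means closing the structure for repairs when actually the structure meets the required load capacity (safe).

A Type I error would mean concluding that the structure is structurally deficient when in fact the structure meets the required load capacity (safe). Consequence: a sound structure is closed unnecessarily, at significant cost and disruption.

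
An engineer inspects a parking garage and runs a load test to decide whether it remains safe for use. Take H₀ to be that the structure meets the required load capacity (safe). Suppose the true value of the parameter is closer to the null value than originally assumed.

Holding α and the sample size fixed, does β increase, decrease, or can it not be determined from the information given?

It increases.

When the true parameter is near the null value, the test has a harder time distinguishing Ha from H₀.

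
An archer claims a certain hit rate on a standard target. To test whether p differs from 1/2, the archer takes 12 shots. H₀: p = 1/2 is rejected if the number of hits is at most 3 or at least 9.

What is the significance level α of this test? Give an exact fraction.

299/2048

The significance level is the null-hypothesis probability of the rejection region {≤3} ∪ {≥9}.
The two tails are symmetric, so α = 2·(1 + 12 + 66 + 220)/2^12 = 598/4096 = 299/2048.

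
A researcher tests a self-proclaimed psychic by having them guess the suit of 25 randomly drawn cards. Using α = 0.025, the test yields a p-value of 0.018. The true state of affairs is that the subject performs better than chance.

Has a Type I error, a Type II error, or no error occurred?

The conventional null hypothesis is that the subject is guessing at random (p = 1/4).
Since p = 0.018 < α = 0.025, H₀ is rejected.
H₀ is false (actually the subject performs better than chance).
The decision matches the true state — no error.

Neither — the decision is correct.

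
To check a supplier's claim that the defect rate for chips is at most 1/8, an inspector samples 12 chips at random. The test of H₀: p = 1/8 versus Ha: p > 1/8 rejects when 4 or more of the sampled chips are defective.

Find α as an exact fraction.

Under H₀, Y ~ Binomial(12, 1/8); the Type I error rate is P(Y ≥ 4).
Computing the lower-tail complement: 1 − 65090368091/68719476736 = 3629108645/68719476736.

3629108645/68719476736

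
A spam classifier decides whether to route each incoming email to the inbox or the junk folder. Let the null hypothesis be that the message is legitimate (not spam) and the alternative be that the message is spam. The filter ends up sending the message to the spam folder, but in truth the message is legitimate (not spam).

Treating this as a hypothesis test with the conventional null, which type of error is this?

Type I error

'Sending the message to the spam folder' corresponds to rejecting H₀.
H₀ was rejected but H₀ is true — a Type I error (false positive).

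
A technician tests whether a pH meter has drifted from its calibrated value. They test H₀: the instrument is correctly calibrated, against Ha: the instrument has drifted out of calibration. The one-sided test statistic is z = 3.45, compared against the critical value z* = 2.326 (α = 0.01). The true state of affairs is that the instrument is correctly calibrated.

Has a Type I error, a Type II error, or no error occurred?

Since z = 3.45 > z* = 2.326, H₀ is rejected.
H₀ is true (actually the instrument is correctly calibrated).
Rejecting a true H₀ is a Type I error.

Type I error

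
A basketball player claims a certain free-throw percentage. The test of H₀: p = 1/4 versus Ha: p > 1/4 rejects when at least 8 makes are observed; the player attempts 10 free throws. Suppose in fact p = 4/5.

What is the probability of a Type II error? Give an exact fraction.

Under the alternative p = 4/5, Y ~ Binomial(10, 4/5); β is the probability the test does not reject, P(Y < 8).
Summing C(10,j)·(4/5)^j·(1/5)^{10-j} for j = 0..7 gives 3146489/9765625.

3146489/9765625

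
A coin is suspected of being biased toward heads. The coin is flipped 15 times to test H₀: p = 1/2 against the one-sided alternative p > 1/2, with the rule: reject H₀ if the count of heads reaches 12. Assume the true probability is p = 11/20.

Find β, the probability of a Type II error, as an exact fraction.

Under the alternative p = 11/20, S ~ Binomial(15, 11/20); β is the probability the test does not reject, P(S < 12).
Summing C(15,j)·(11/20)^j·(9/20)^{15-j} for j = 0..11 gives 7844484964274060391/8192000000000000000.

7844484964274060391/8192000000000000000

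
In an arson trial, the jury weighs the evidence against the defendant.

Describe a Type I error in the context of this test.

With the conventional null hypothesis that the defendant is innocent:
A Type I error is rejecting H₀ when H₀ is true.
Here that means convicting the defendant when actually the defendant is innocent.

A Type I error would mean concluding that the defendant is guilty when in fact the defendant is innocent.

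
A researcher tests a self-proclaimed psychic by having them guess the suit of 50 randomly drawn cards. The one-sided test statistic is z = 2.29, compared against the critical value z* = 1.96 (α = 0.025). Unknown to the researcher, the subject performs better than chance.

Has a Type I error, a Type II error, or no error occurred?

Neither — the decision is correct.

The conventional null hypothesis is that the subject is guessing at random (p = 1/4).
Since z = 2.29 > z* = 1.96, H₀ is rejected.
H₀ is false (actually the subject performs better than chance).
The decision matches the true state — no error.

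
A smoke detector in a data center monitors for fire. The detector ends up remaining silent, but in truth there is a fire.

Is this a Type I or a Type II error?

The null hypothesis here is that there is no fire.
'Remaining silent' corresponds to failing to reject H₀.
H₀ was not rejected but H₀ is false — a Type II error (false negative).

Type II error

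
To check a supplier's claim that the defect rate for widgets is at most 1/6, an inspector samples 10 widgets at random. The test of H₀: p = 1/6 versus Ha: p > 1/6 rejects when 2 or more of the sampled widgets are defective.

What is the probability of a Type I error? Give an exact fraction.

10389767/20155392

Under H₀, K ~ Binomial(10, 1/6); the Type I error rate is P(K ≥ 2).
α = 1 − P(K ≤ 1) = 1 − 9765625/20155392 = 10389767/20155392.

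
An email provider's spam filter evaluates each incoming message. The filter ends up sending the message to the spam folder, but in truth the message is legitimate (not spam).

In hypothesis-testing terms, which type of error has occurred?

The null hypothesis here is that the message is legitimate (not spam).
'Sending the message to the spam folder' corresponds to rejecting H₀.
H₀ was rejected but H₀ is true — a Type I error (false positive).

Type I error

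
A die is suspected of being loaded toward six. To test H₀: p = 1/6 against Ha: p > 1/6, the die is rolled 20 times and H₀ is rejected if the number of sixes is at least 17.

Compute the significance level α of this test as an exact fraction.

α = P(reject H₀ | H₀ true) = P(S ≥ 17 | p = 1/6), with S ~ Binomial(20, 1/6).
Adding the binomial terms for j = 17 through 20 with p = 1/6 yields 49117/1218719480020992.

49117/1218719480020992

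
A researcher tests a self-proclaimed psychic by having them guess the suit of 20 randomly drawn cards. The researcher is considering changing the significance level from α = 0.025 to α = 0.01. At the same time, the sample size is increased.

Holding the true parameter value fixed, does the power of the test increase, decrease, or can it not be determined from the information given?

The first change alone would make β increase; the second alone would make β decrease. Which effect dominates depends on the magnitudes, which are not given.
Since power = 1 − β, the effect on power is likewise indeterminate.

Cannot be determined from the information given.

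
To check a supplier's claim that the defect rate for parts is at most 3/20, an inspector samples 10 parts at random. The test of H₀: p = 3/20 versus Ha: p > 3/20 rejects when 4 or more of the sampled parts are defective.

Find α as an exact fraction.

Under H₀, Y ~ Binomial(10, 3/20); the Type I error rate is P(Y ≥ 4).
α = 1 − P(Y ≤ 3) = 1 − 2432077314871/2560000000000 = 127922685129/2560000000000.

127922685129/2560000000000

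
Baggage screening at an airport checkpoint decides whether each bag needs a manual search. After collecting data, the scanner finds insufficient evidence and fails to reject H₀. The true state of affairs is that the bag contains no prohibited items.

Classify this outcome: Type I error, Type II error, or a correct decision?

The conventional null hypothesis here is that the bag contains no prohibited items.
The test retained a true H₀ — the decision matches the true state.

Neither — the decision is correct.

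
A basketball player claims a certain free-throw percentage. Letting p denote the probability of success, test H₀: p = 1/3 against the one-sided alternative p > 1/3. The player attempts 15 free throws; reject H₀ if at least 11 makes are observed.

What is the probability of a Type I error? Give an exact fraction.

25931/14348907

Under H₀, X ~ Binomial(15, 1/3), and α = P(X ≥ 11).
Summing C(15,j)(1/3)^j(2/3)^{15−j} for j = 11,…,15 gives 25931/14348907.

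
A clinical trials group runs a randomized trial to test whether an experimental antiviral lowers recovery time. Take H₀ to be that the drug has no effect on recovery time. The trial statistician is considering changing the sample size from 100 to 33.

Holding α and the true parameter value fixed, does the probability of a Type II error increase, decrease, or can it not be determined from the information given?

Reducing n widens both sampling distributions, so the test has less ability to distinguish Ha from H₀.

It increases.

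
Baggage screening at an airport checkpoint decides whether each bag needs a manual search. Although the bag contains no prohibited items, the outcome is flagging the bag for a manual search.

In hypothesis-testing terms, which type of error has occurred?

Type I error

The null hypothesis here is that the bag contains no prohibited items.
'Flagging the bag for a manual search' corresponds to rejecting H₀.
H₀ was rejected but H₀ is true — a Type I error (false positive).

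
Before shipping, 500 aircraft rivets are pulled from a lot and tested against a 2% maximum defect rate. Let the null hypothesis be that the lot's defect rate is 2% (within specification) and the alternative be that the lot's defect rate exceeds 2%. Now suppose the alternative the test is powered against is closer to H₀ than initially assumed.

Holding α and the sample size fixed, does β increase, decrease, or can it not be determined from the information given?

It increases.

When the true parameter is near the null value, the test has a harder time distinguishing Ha from H₀.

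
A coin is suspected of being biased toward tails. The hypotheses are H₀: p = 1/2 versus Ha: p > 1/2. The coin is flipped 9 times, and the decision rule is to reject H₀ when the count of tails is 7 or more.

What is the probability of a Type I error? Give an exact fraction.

23/256

α = P(reject H₀ | H₀ true) = P(S ≥ 7 | p = 1/2), with S ~ Binomial(9, 1/2).
That's C(9,7) + C(9,8) + C(9,9) over 2^9, i.e. (36 + 9 + 1)/512 = 46/512 = 23/256.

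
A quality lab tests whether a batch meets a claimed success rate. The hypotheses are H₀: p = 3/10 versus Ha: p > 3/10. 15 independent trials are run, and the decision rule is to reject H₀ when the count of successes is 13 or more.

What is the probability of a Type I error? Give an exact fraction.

The Type I error probability is α = P(Y ≥ 13) computed under H₀, where Y ~ Binomial(15, 3/10).
Adding the binomial terms for j = 13 through 15 with p = 3/10 yields 8719352487/1000000000000000.

8719352487/1000000000000000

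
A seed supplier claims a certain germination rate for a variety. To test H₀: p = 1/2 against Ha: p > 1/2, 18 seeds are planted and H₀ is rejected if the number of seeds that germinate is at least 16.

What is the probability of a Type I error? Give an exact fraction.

α = P(reject H₀ | H₀ true) = P(Y ≥ 16 | p = 1/2), with Y ~ Binomial(18, 1/2).
P(Y ≥ 16) = [C(18,16) + C(18,17) + C(18,18)] / 2^18 = (153 + 18 + 1) / 262144 = 172/262144 = 43/65536.

43/65536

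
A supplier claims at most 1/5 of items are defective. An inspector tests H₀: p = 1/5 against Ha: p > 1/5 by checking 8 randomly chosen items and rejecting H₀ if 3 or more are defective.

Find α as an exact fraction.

79329/390625

Under H₀, S ~ Binomial(8, 1/5); the Type I error rate is P(S ≥ 3).
Computing the lower-tail complement: 1 − 311296/390625 = 79329/390625.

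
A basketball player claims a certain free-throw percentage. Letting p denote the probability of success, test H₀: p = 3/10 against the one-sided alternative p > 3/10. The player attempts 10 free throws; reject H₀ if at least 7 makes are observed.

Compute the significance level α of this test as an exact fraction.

6620049/625000000

The Type I error probability is α = P(K ≥ 7) computed under H₀, where K ~ Binomial(10, 3/10).
Summing C(10,j)(3/10)^j(7/10)^{10−j} for j = 7,…,10 gives 6620049/625000000.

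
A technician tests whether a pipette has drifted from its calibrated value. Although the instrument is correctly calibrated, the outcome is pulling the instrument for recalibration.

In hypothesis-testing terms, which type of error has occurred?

Type I error

The null hypothesis here is that the instrument is correctly calibrated.
'Pulling the instrument for recalibration' corresponds to rejecting H₀.
H₀ was rejected but H₀ is true — a Type I error (false positive).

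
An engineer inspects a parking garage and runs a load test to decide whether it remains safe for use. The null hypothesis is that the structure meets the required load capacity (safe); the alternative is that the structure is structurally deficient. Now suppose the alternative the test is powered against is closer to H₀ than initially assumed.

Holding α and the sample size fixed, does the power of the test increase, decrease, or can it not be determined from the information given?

It decreases.

A smaller departure from H₀ means the test statistic under Ha is distributed closer to where it would be under H₀; rejection becomes less likely.
Since power = 1 − β and β increases, power decreases.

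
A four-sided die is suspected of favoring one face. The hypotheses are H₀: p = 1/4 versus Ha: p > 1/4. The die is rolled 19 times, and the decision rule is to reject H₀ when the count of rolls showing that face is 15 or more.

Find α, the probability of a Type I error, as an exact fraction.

α = P(reject H₀ | H₀ true) = P(S ≥ 15 | p = 1/4), with S ~ Binomial(19, 1/4).
Adding the binomial terms for j = 15 through 19 with p = 1/4 yields 85429/68719476736.

85429/68719476736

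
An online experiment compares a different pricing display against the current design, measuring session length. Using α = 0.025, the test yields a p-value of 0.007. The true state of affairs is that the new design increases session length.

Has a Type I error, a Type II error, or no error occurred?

The conventional null hypothesis is that the new design has no effect on session length.
Since p = 0.007 < α = 0.025, H₀ is rejected.
H₀ is false (actually the new design increases session length).
The decision matches the true state — no error.

Neither — the decision is correct.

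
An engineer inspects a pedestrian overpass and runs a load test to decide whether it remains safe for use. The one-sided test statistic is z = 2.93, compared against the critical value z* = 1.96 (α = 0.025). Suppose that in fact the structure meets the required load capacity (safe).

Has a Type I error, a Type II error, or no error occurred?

The conventional null hypothesis is that the structure meets the required load capacity (safe).
Since z = 2.93 > z* = 1.96, H₀ is rejected.
H₀ is true (actually the structure meets the required load capacity (safe)).
Rejecting a true H₀ is a Type I error.

Type I error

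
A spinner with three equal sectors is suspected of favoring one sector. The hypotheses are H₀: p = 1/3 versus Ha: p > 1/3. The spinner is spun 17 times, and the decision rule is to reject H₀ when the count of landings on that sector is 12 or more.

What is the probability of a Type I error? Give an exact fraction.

α = P(reject H₀ | H₀ true) = P(Y ≥ 12 | p = 1/3), with Y ~ Binomial(17, 1/3).
P(Y ≥ 12) = Σ_{j=12}^{17} C(17,j)·(1/3)^j·(2/3)^{17-j} = 80705/43046721.

80705/43046721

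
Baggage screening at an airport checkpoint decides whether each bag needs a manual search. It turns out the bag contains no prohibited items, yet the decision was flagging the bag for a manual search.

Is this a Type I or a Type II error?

The null hypothesis here is that the bag contains no prohibited items.
'Flagging the bag for a manual search' corresponds to rejecting H₀.
H₀ was rejected but H₀ is true — a Type I error (false positive).

Type I error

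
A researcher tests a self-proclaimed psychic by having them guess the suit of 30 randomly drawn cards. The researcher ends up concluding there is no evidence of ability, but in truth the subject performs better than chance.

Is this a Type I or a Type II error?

The null hypothesis here is that the subject is guessing at random (p = 1/4).
'Concluding there is no evidence of ability' corresponds to failing to reject H₀.
H₀ was not rejected but H₀ is false — a Type II error (false negative).

Type II error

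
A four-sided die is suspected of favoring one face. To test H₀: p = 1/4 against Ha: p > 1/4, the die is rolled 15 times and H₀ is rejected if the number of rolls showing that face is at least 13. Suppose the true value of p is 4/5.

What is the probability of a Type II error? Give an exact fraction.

β = P(fail to reject H₀ | Ha true) = P(K ≤ 12 | p = 4/5), K ~ Binomial(15, 4/5).
Summing C(15,j)·(4/5)^j·(1/5)^{15-j} for j = 0..12 gives 18370873741/30517578125.

18370873741/30517578125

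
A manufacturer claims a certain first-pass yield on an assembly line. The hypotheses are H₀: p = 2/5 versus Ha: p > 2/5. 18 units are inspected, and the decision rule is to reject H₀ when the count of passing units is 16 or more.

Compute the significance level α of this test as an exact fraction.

97583104/3814697265625

α = P(reject H₀ | H₀ true) = P(S ≥ 16 | p = 2/5), with S ~ Binomial(18, 2/5).
Summing C(18,j)(2/5)^j(3/5)^{18−j} for j = 16,…,18 gives 97583104/3814697265625.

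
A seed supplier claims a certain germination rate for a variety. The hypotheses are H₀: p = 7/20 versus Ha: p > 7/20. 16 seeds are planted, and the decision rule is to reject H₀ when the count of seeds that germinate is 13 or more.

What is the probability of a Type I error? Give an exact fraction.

α = P(reject H₀ | H₀ true) = P(X ≥ 13 | p = 7/20), with X ~ Binomial(16, 7/20).
Summing C(16,j)(7/20)^j(13/20)^{16−j} for j = 13,…,16 gives 26795915385191141/131072000000000000000.

26795915385191141/131072000000000000000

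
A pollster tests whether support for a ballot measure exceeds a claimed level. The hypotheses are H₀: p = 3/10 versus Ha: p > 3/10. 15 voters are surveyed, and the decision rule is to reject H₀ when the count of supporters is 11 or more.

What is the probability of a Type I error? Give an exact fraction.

672234069807/1000000000000000

The Type I error probability is α = P(S ≥ 11) computed under H₀, where S ~ Binomial(15, 3/10).
Adding the binomial terms for j = 11 through 15 with p = 3/10 yields 672234069807/1000000000000000.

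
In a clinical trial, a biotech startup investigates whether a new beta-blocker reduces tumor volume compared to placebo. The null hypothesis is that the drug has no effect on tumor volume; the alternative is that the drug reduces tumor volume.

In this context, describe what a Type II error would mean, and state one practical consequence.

A Type II error would mean concluding that the drug has no effect on tumor volume (or at least failing to establish that the drug reduces tumor volume) when in fact the drug reduces tumor volume. Consequence: patients are denied access to a medication that would have helped them.

A Type II error is failing to reject H₀ when H₀ is false.
Here that means concluding there is insufficient evidence that the drug works when actually the drug reduces tumor volume.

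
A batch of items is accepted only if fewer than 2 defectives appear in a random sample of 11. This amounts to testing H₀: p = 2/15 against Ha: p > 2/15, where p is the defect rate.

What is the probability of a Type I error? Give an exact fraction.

The significance level is the probability, assuming p = 2/15, of seeing 2 or more defectives in 11 draws.
α = 1 − P(X ≤ 1) = 1 − 965009442943/1729951171875 = 764941728932/1729951171875.

764941728932/1729951171875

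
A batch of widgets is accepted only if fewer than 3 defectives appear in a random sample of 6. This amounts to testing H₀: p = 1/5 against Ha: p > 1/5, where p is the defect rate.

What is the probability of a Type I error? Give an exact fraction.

309/3125

The significance level is the probability, assuming p = 1/5, of seeing 3 or more defectives in 6 draws.
Via the complement, α = 1 − Σ_{j=0}^{2} C(6,j)(1/5)^j(4/5)^{6-j} = 309/3125.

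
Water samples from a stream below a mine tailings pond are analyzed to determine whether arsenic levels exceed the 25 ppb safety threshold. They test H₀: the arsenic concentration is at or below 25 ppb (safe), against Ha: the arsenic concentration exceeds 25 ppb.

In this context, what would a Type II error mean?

A Type II error is failing to reject H₀ when H₀ is false.
Here that means certifying the site as safe when actually the arsenic concentration exceeds 25 ppb.

A Type II error would mean concluding that the arsenic concentration is at or below 25 ppb (safe) (or at least failing to establish that the arsenic concentration exceeds 25 ppb) when in fact the arsenic concentration exceeds 25 ppb.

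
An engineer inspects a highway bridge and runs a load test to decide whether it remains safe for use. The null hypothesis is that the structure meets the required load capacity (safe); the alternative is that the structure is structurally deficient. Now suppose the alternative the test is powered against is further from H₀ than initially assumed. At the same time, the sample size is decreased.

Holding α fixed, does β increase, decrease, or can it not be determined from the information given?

Cannot be determined from the information given.

The first change alone would make β decrease; the second alone would make β increase. Which effect dominates depends on the magnitudes, which are not given.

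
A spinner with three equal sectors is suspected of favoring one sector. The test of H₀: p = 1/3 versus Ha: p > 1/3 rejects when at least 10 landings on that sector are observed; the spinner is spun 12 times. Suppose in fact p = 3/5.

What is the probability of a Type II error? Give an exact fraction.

β = P(fail to reject H₀ | Ha true) = P(K ≤ 9 | p = 3/5), K ~ Binomial(12, 3/5).
Adding the binomial probabilities P(K=0)+…+P(K=9) at p = 3/5 gives 44753744/48828125.

44753744/48828125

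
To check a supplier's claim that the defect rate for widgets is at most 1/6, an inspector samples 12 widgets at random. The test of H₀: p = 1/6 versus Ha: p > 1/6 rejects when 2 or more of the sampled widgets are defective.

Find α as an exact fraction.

1346704211/2176782336

Under H₀, X ~ Binomial(12, 1/6); the Type I error rate is P(X ≥ 2).
Via the complement, α = 1 − Σ_{j=0}^{1} C(12,j)(1/6)^j(5/6)^{12-j} = 1346704211/2176782336.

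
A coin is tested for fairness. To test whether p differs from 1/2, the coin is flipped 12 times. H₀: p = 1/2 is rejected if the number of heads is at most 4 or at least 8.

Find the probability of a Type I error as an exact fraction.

397/1024

α = P(Y ≤ 4 or Y ≥ 8 | p = 1/2), Y ~ Binomial(12, 1/2).
The two tails are symmetric, so α = 2·(1 + 12 + 66 + 220 + 495)/2^12 = 1588/4096 = 397/1024.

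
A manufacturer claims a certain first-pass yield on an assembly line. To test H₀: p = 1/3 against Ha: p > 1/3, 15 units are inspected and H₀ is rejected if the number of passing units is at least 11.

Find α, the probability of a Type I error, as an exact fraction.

25931/14348907

α = P(reject H₀ | H₀ true) = P(X ≥ 11 | p = 1/3), with X ~ Binomial(15, 1/3).
Summing C(15,j)(1/3)^j(2/3)^{15−j} for j = 11,…,15 gives 25931/14348907.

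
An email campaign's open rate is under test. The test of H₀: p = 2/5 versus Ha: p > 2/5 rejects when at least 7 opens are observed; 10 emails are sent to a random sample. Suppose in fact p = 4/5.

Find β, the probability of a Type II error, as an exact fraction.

1180409/9765625

β = P(fail to reject H₀ | Ha true) = P(Y ≤ 6 | p = 4/5), Y ~ Binomial(10, 4/5).
Summing C(10,j)·(4/5)^j·(1/5)^{10-j} for j = 0..6 gives 1180409/9765625.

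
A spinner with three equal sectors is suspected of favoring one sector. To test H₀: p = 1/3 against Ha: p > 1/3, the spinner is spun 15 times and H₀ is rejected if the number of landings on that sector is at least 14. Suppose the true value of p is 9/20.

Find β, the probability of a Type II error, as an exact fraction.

16382009719056418393/16384000000000000000

A Type II error is failing to reject when Ha holds: with p = 9/20, β = P(X ≤ 13).
Adding the binomial probabilities P(X=0)+…+P(X=13) at p = 9/20 gives 16382009719056418393/16384000000000000000.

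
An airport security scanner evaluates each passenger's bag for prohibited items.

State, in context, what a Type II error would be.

A Type II error would mean concluding that the bag contains no prohibited items (or at least failing to establish that the bag contains a prohibited item) when in fact the bag contains a prohibited item.

With the conventional null hypothesis that the bag contains no prohibited items:
A Type II error is failing to reject H₀ when H₀ is false.
Here that means letting the bag through when actually the bag contains a prohibited item.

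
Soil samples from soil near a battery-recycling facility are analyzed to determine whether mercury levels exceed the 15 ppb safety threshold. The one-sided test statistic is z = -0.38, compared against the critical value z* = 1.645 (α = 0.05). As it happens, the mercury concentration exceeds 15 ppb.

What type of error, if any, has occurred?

The conventional null hypothesis is that the mercury concentration is at or below 15 ppb (safe).
Since z = -0.38 ≤ z* = 1.645, H₀ is not rejected.
H₀ is false (actually the mercury concentration exceeds 15 ppb).
Failing to reject a false H₀ is a Type II error.

Type II error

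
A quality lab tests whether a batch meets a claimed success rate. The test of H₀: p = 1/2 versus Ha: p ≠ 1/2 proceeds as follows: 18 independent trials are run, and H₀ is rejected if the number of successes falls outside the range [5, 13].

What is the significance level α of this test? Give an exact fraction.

253/8192

The significance level is the null-hypothesis probability of the rejection region {≤4} ∪ {≥14}.
The two tails are symmetric, so α = 2·(1 + 18 + 153 + 816 + 3060)/2^18 = 8096/262144 = 253/8192.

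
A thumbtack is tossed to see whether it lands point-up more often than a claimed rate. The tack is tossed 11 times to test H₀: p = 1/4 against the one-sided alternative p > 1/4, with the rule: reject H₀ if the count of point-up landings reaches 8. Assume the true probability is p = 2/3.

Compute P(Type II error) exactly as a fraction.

A Type II error is failing to reject when Ha holds: with p = 2/3, β = P(X ≤ 7).
Equivalently, β = 1 − P(X ≥ 8) = 31145/59049.

31145/59049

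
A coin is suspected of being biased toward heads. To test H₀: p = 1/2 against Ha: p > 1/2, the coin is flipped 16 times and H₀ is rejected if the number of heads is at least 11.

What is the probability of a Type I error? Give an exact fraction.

6885/65536

The Type I error probability is α = P(S ≥ 11) computed under H₀, where S ~ Binomial(16, 1/2).
That's C(16,11) + C(16,12) + C(16,13) + C(16,14) + C(16,15) + C(16,16) over 2^16, i.e. (4368 + 1820 + 560 + 120 + 16 + 1)/65536 = 6885/65536.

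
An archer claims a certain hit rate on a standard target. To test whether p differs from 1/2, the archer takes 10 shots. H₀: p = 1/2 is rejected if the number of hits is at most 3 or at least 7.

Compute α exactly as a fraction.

α = P(X ≤ 3 or X ≥ 7 | p = 1/2), X ~ Binomial(10, 1/2).
The two tails are symmetric, so α = 2·(1 + 10 + 45 + 120)/2^10 = 352/1024 = 11/32.

11/32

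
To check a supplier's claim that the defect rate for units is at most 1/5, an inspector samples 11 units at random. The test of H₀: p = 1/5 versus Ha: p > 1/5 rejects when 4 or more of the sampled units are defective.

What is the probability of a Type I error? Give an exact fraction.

12589/78125

α = P(reject H₀ | H₀ true) = P(X ≥ 4 | p = 1/5), X ~ Binomial(11, 1/5).
Via the complement, α = 1 − Σ_{j=0}^{3} C(11,j)(1/5)^j(4/5)^{11-j} = 12589/78125.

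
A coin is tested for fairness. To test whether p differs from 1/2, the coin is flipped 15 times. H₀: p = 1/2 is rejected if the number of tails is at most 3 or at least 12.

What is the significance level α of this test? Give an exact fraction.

α = P(K ≤ 3 or K ≥ 12 | p = 1/2), K ~ Binomial(15, 1/2).
The two tails are symmetric, so α = 2·(1 + 15 + 105 + 455)/2^15 = 1152/32768 = 9/256.

9/256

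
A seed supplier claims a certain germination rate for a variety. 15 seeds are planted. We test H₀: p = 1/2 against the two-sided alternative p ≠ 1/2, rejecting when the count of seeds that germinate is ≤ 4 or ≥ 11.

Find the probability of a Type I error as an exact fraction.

Under H₀, Y ~ Binomial(15, 1/2); α is the probability of landing in either tail, P(Y ≤ 4) + P(Y ≥ 11).
By symmetry, α = 2·P(Y ≤ 4) = 2·(1 + 15 + 105 + 455 + 1365)/32768 = 3882/32768 = 1941/16384.

1941/16384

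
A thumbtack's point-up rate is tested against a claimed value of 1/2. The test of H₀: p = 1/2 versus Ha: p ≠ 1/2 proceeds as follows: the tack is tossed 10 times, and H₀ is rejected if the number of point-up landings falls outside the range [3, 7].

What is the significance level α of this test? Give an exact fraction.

7/64

α = P(Y ≤ 2 or Y ≥ 8 | p = 1/2), Y ~ Binomial(10, 1/2).
By symmetry, α = 2·P(Y ≤ 2) = 2·(1 + 10 + 45)/1024 = 112/1024 = 7/64.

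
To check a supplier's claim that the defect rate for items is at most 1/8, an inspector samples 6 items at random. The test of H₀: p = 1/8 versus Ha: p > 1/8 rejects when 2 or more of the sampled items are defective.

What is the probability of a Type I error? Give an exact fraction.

43653/262144

α = P(reject H₀ | H₀ true) = P(X ≥ 2 | p = 1/8), X ~ Binomial(6, 1/8).
Via the complement, α = 1 − Σ_{j=0}^{1} C(6,j)(1/8)^j(7/8)^{6-j} = 43653/262144.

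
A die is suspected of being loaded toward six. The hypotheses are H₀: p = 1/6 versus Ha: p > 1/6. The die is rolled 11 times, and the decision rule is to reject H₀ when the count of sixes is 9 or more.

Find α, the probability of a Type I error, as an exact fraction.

53/13436928

Under H₀, K ~ Binomial(11, 1/6), and α = P(K ≥ 9).
P(K ≥ 9) = Σ_{j=9}^{11} C(11,j)·(1/6)^j·(5/6)^{11-j} = 53/13436928.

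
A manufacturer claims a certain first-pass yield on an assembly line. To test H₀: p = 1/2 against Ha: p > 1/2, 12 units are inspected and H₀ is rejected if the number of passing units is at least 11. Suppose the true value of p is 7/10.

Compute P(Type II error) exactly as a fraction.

914974950051/1000000000000

Under the alternative p = 7/10, K ~ Binomial(12, 7/10); β is the probability the test does not reject, P(K < 11).
Adding the binomial probabilities P(K=0)+…+P(K=10) at p = 7/10 gives 914974950051/1000000000000.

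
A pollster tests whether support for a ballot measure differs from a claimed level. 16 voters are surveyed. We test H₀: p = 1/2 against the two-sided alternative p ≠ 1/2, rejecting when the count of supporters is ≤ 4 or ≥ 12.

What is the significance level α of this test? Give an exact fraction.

2517/32768

The significance level is the null-hypothesis probability of the rejection region {≤4} ∪ {≥12}.
The two tails are symmetric, so α = 2·(1 + 16 + 120 + 560 + 1820)/2^16 = 5034/65536 = 2517/32768.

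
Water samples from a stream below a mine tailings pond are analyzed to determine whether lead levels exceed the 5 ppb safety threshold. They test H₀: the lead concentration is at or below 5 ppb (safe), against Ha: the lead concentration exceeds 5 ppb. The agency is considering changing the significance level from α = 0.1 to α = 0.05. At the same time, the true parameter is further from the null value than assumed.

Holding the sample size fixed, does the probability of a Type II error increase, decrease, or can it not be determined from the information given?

Cannot be determined from the information given.

The first change alone would make β increase; the second alone would make β decrease. Which effect dominates depends on the magnitudes, which are not given.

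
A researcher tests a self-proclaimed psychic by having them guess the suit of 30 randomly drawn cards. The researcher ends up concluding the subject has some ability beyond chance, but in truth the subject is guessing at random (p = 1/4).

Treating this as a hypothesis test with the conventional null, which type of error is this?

Type I error

The null hypothesis here is that the subject is guessing at random (p = 1/4).
'Concluding the subject has some ability beyond chance' corresponds to rejecting H₀.
H₀ was rejected but H₀ is true — a Type I error (false positive).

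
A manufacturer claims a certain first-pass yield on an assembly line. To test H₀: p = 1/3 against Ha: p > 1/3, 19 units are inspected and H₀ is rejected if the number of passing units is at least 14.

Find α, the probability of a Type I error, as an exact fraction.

147529/387420489

Under H₀, S ~ Binomial(19, 1/3), and α = P(S ≥ 14).
Summing C(19,j)(1/3)^j(2/3)^{19−j} for j = 14,…,19 gives 147529/387420489.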